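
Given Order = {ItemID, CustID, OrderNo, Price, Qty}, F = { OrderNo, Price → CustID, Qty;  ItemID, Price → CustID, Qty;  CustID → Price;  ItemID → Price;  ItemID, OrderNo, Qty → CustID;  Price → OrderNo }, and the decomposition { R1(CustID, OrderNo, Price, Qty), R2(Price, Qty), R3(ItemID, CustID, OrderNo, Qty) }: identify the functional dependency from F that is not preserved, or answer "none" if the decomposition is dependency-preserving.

none

OrderNo, Price → CustID, Qty lies within R1.
ItemID, Price → CustID, Qty: restricted closure across fragments reaches CustID, Qty.
CustID → Price lies within R1.
ItemID → Price: restricted closure across fragments reaches Price.
ItemID, OrderNo, Qty → CustID lies within R3.
Price → OrderNo lies within R1.
Every dependency is enforceable on the fragments, so the decomposition is dependency-preserving.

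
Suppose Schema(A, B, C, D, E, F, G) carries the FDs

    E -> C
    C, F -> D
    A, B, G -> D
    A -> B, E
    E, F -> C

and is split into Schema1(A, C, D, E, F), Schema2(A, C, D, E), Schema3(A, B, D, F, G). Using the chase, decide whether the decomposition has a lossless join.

Chase test. Columns are A, B, C, D, E, F, G; row i has aⱼ where attribute j ∈ Schemai, else bᵢⱼ.
Initial tableau (one row per fragment):
  row 1: a1 b12 a3 a4 a5 a6 b17
  row 2: a1 b22 a3 a4 a5 b26 b27
  row 3: a1 a2 b33 a4 b35 a6 a7
Rows 1 and 2 agree on A; apply A→B, E and equate their B, E entries.
Rows 1 and 3 agree on A; apply A→B, E and equate their B, E entries.
Rows 1 and 3 agree on E, F; apply E, F→C and equate their C entries.
Row 3 is now all distinguished symbols — the join is lossless.

Yes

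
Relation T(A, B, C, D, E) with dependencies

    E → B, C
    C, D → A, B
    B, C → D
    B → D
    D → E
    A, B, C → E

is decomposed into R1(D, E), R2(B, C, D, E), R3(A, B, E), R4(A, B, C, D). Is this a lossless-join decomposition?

Yes

Chase test. Columns are A, B, C, D, E; row i has aⱼ where attribute j ∈ Ri, else bᵢⱼ.
Initial tableau (one row per fragment):
  row 1: b11 b12 b13 a4 a5
  row 2: b21 a2 a3 a4 a5
  row 3: a1 a2 b33 b34 a5
  row 4: a1 a2 a3 a4 b45
Rows 1 and 2 agree on E; apply E→B, C and equate their B, C entries.
Rows 1 and 3 agree on E; apply E→B, C and equate their B, C entries.
Rows 1 and 2 agree on C, D; apply C, D→A, B and equate their A, B entries.
Rows 1 and 4 agree on C, D; apply C, D→A, B and equate their A, B entries.
Rows 1 and 3 agree on B, C; apply B, C→D and equate their D entries.
Rows 1 and 4 agree on D; apply D→E and equate their E entries.
Row 1 is now all distinguished symbols — the join is lossless.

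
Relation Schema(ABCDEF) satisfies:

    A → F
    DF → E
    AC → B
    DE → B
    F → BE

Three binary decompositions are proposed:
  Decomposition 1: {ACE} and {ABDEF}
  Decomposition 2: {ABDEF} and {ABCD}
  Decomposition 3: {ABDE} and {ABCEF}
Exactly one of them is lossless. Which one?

Decomposition 1: common = {AE}, closure = {ABEF} → lossy.
Decomposition 2: common = {ABD}, closure = {ABDEF} → lossless.
Decomposition 3: common = {ABE}, closure = {ABEF} → lossy.

Decomposition 2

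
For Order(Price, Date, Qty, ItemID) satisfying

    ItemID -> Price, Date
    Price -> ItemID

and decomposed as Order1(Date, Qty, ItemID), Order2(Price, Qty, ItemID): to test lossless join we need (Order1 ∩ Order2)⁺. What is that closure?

Order1 ∩ Order2 = {Qty, ItemID}.
ItemID → Price, Date applies, adding Price, Date
Closure: {Price, Date, Qty, ItemID}.

Price, Date, Qty, ItemID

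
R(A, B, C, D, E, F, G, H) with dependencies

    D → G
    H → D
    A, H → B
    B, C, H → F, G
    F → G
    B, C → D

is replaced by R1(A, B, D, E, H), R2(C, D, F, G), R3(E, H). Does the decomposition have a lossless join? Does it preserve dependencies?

Lossless test (chase): Rows 1 and 2 agree on D; apply D→G and equate their G entries. Rows 1 and 3 agree on H; apply H→D and equate their D entries. Rows 1 and 3 agree on D; apply D→G and equate their G entries. No row becomes fully distinguished — the join is lossy.
Dependency preservation: the restricted closure of {B, C, H} across the fragments never reaches {F, G}, so B, C, H → F, G cannot be enforced without a join — not preserved.

lossy and not dependency-preserving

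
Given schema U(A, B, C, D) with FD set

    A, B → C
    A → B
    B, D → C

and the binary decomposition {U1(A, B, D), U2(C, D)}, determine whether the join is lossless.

No

Common attributes: U1 ∩ U2 = {D}.
No dependency enlarges {D}, so (D)⁺ = {D}.
The closure contains neither all of U1 = {A, B, D} nor all of U2 = {C, D}, so the common attributes are not a superkey of either fragment. The join is lossy.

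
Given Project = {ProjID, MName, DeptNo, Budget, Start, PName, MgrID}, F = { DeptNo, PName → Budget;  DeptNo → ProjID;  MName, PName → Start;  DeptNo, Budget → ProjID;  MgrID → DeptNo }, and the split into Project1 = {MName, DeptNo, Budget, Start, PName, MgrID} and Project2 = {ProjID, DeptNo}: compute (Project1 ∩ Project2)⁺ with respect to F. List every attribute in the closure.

Project1 ∩ Project2 = {DeptNo}.
DeptNo → ProjID applies, adding ProjID
Closure: {ProjID, DeptNo}.

ProjID, DeptNo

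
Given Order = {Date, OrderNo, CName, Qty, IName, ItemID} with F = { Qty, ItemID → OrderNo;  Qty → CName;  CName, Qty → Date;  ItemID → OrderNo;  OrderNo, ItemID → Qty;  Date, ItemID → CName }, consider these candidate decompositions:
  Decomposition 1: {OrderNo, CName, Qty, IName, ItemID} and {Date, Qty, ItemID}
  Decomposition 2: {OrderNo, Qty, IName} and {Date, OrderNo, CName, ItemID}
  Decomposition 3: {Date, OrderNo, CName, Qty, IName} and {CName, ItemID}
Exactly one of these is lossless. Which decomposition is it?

Decomposition 1: common = {Qty, ItemID}, closure = {Date, OrderNo, CName, Qty, ItemID} → lossless.
Decomposition 2: common = {OrderNo}, closure = {OrderNo} → lossy.
Decomposition 3: common = {CName}, closure = {CName} → lossy.

Decomposition 1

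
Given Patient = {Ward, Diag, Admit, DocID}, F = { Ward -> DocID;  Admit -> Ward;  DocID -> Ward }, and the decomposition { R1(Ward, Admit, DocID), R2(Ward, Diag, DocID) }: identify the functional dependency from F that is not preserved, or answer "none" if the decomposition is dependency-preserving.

none

Ward → DocID lies within R1.
Admit → Ward lies within R1.
DocID → Ward lies within R1.
Every dependency is enforceable on the fragments, so the decomposition is dependency-preserving.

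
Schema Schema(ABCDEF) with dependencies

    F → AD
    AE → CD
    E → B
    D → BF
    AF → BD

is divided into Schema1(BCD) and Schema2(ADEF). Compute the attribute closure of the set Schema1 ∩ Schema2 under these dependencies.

Schema1 ∩ Schema2 = {D}.
D → BF applies, adding BF
F → AD applies, adding A
Closure: {ABDF}.

ABDF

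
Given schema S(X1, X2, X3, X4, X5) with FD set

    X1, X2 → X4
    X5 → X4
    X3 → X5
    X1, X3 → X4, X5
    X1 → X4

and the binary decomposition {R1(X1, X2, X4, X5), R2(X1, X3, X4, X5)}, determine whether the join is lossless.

Common attributes: R1 ∩ R2 = {X1, X4, X5}.
No dependency enlarges {X1, X4, X5}, so (X1, X4, X5)⁺ = {X1, X4, X5}.
The closure contains neither all of R1 = {X1, X2, X4, X5} nor all of R2 = {X1, X3, X4, X5}, so the common attributes are not a superkey of either fragment. The join is lossy.

No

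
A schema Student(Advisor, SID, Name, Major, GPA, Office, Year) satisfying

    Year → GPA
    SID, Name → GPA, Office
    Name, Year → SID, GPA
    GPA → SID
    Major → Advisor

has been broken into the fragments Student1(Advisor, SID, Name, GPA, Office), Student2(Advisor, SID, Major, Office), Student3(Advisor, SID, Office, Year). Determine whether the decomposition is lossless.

Chase test. Columns are Advisor, SID, Name, Major, GPA, Office, Year; row i has aⱼ where attribute j ∈ Studenti, else bᵢⱼ.
Initial tableau (one row per fragment):
  row 1: a1 a2 a3 b14 a5 a6 b17
  row 2: a1 a2 b23 a4 b25 a6 b27
  row 3: a1 a2 b33 b34 b35 a6 a7
No row becomes fully distinguished — the join is lossy.

No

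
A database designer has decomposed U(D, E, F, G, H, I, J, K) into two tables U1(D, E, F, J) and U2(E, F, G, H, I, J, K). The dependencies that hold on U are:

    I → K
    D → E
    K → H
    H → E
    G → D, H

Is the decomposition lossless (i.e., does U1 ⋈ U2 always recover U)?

No

Common attributes: U1 ∩ U2 = {E, F, J}.
No dependency enlarges {E, F, J}, so (E, F, J)⁺ = {E, F, J}.
The closure contains neither all of U1 = {D, E, F, J} nor all of U2 = {E, F, G, H, I, J, K}, so the common attributes are not a superkey of either fragment. The join is lossy.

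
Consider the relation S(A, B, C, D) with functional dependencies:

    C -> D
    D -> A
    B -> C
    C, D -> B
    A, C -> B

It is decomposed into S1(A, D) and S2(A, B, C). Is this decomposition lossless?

No

Common attributes: S1 ∩ S2 = {A}.
No dependency enlarges {A}, so (A)⁺ = {A}.
The closure contains neither all of S1 = {A, D} nor all of S2 = {A, B, C}, so the common attributes are not a superkey of either fragment. The join is lossy.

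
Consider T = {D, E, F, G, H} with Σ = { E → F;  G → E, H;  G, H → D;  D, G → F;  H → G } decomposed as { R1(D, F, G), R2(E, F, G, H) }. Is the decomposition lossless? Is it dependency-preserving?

Lossless test: (F, G)⁺ = {D, E, F, G, H}, which contains all of one fragment — lossless.
Dependency preservation: G, H → D is not contained in any single fragment, but the restricted closure of its left-hand side across the fragments still reaches the right-hand side; the remaining FDs each lie inside some fragment. All dependencies are preserved.

lossless and dependency-preserving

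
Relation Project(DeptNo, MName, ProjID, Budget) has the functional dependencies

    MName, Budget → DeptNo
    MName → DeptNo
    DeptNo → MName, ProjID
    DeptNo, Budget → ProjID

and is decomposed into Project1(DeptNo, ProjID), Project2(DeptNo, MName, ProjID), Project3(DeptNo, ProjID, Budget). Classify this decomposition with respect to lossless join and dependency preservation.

Lossless test (chase): Rows 1 and 2 agree on DeptNo; apply DeptNo→MName, ProjID and equate their MName, ProjID entries. Rows 1 and 3 agree on DeptNo; apply DeptNo→MName, ProjID and equate their MName, ProjID entries. Row 3 is now all distinguished symbols — the join is lossless.
Dependency preservation: MName, Budget → DeptNo is not contained in any single fragment, but the restricted closure of its left-hand side across the fragments still reaches the right-hand side; the remaining FDs each lie inside some fragment. All dependencies are preserved.

lossless and dependency-preserving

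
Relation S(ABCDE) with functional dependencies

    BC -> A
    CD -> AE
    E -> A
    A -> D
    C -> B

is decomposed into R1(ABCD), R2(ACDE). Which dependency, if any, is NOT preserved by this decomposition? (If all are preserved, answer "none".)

none

BC → A lies within R1.
CD → AE lies within R2.
E → A lies within R2.
A → D lies within R1.
C → B lies within R1.
Every dependency is enforceable on the fragments, so the decomposition is dependency-preserving.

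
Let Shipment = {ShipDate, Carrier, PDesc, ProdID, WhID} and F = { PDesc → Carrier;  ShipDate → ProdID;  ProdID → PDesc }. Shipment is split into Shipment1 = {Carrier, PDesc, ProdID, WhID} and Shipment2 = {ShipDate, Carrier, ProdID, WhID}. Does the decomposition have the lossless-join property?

Yes

Common attributes: Shipment1 ∩ Shipment2 = {Carrier, ProdID, WhID}.
Closure of {Carrier, ProdID, WhID}: ProdID → PDesc applies, adding PDesc. So (Carrier, ProdID, WhID)⁺ = {Carrier, PDesc, ProdID, WhID}.
This closure contains every attribute of Shipment1, so Shipment1 ∩ Shipment2 → Shipment1. The join is lossless.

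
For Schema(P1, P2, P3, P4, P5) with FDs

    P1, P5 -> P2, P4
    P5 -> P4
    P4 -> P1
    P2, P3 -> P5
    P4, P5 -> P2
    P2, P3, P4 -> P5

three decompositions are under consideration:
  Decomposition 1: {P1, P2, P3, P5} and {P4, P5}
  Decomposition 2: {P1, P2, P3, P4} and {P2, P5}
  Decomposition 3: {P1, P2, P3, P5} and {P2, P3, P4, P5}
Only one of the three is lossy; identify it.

Decomposition 1: common = {P5}, closure = {P1, P2, P4, P5} → lossless.
Decomposition 2: common = {P2}, closure = {P2} → lossy.
Decomposition 3: common = {P2, P3, P5}, closure = {P1, P2, P3, P4, P5} → lossless.

Decomposition 2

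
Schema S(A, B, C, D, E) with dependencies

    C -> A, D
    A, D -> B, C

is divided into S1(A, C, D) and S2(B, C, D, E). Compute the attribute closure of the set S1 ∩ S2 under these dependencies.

S1 ∩ S2 = {C, D}.
C → A, D applies, adding A
A, D → B, C applies, adding B
Closure: {A, B, C, D}.

A, B, C, D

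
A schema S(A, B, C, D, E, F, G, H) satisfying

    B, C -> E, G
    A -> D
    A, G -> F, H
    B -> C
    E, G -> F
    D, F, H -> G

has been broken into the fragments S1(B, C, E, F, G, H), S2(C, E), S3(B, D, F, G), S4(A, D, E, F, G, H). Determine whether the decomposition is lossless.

No

Chase test. Columns are A, B, C, D, E, F, G, H; row i has aⱼ where attribute j ∈ Si, else bᵢⱼ.
Initial tableau (one row per fragment):
  row 1: b11 a2 a3 b14 a5 a6 a7 a8
  row 2: b21 b22 a3 b24 a5 b26 b27 b28
  row 3: b31 a2 b33 a4 b35 a6 a7 b38
  row 4: a1 b42 b43 a4 a5 a6 a7 a8
Rows 1 and 3 agree on B; apply B→C and equate their C entries.
Rows 1 and 3 agree on B, C; apply B, C→E, G and equate their E, G entries.
No row becomes fully distinguished — the join is lossy.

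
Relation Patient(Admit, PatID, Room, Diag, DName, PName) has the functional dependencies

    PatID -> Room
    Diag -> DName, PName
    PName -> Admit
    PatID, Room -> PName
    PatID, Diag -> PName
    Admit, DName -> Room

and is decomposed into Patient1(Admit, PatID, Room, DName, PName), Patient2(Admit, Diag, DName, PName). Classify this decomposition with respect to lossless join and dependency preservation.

lossy but dependency-preserving

Lossless test: (Admit, DName, PName)⁺ = {Admit, Room, DName, PName}, which is a superkey of neither fragment — lossy.
Dependency preservation: PatID, Diag → PName is not contained in any single fragment, but the restricted closure of its left-hand side across the fragments still reaches the right-hand side; the remaining FDs each lie inside some fragment. All dependencies are preserved.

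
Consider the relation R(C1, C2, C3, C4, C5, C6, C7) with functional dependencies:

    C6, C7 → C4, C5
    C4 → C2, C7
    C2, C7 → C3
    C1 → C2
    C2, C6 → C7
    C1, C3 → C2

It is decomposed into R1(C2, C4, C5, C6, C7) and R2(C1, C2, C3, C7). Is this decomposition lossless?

No

Common attributes: R1 ∩ R2 = {C2, C7}.
Closure of {C2, C7}: C2, C7 → C3 applies, adding C3. So (C2, C7)⁺ = {C2, C3, C7}.
The closure contains neither all of R1 = {C2, C4, C5, C6, C7} nor all of R2 = {C1, C2, C3, C7}, so the common attributes are not a superkey of either fragment. The join is lossy.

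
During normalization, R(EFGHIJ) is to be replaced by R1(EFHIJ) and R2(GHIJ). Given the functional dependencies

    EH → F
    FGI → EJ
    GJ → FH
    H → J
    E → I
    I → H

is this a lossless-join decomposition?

Common attributes: R1 ∩ R2 = {HIJ}.
No dependency enlarges {HIJ}, so (HIJ)⁺ = {HIJ}.
The closure contains neither all of R1 = {EFHIJ} nor all of R2 = {GHIJ}, so the common attributes are not a superkey of either fragment. The join is lossy.

No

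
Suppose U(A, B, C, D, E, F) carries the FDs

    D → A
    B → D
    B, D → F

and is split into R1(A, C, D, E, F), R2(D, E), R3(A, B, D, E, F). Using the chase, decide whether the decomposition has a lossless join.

No

Chase test. Columns are A, B, C, D, E, F; row i has aⱼ where attribute j ∈ Ri, else bᵢⱼ.
Initial tableau (one row per fragment):
  row 1: a1 b12 a3 a4 a5 a6
  row 2: b21 b22 b23 a4 a5 b26
  row 3: a1 a2 b33 a4 a5 a6
Rows 1 and 2 agree on D; apply D→A and equate their A entries.
No row becomes fully distinguished — the join is lossy.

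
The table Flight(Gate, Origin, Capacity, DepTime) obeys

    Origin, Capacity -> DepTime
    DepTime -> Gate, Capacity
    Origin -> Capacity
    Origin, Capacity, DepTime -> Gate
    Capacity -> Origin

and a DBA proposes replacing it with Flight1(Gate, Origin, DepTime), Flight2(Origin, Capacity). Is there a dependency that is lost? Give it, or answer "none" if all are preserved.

Origin, Capacity → DepTime: restricted closure across fragments reaches DepTime.
DepTime → Gate, Capacity: restricted closure across fragments reaches Gate, Capacity.
Origin → Capacity lies within Flight2.
Origin, Capacity, DepTime → Gate: restricted closure across fragments reaches Gate.
Capacity → Origin lies within Flight2.
Every dependency is enforceable on the fragments, so the decomposition is dependency-preserving.

none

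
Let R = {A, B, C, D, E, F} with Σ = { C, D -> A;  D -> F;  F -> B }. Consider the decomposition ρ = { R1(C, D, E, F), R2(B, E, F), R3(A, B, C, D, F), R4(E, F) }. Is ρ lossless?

Yes

Chase test. Columns are A, B, C, D, E, F; row i has aⱼ where attribute j ∈ Ri, else bᵢⱼ.
Initial tableau (one row per fragment):
  row 1: b11 b12 a3 a4 a5 a6
  row 2: b21 a2 b23 b24 a5 a6
  row 3: a1 a2 a3 a4 b35 a6
  row 4: b41 b42 b43 b44 a5 a6
Rows 1 and 3 agree on C, D; apply C, D→A and equate their A entries.
Rows 1 and 2 agree on F; apply F→B and equate their B entries.
Rows 1 and 4 agree on F; apply F→B and equate their B entries.
Row 1 is now all distinguished symbols — the join is lossless.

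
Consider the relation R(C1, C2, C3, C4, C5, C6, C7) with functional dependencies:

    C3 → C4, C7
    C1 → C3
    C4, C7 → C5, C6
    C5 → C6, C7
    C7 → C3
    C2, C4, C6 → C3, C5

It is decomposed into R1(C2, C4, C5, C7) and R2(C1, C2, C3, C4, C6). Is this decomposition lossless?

No

Common attributes: R1 ∩ R2 = {C2, C4}.
No dependency enlarges {C2, C4}, so (C2, C4)⁺ = {C2, C4}.
The closure contains neither all of R1 = {C2, C4, C5, C7} nor all of R2 = {C1, C2, C3, C4, C6}, so the common attributes are not a superkey of either fragment. The join is lossy.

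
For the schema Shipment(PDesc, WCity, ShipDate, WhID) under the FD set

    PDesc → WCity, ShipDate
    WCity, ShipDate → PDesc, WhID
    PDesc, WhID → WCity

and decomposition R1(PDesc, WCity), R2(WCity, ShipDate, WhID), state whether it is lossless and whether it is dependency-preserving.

lossy and not dependency-preserving

Lossless test: (WCity)⁺ = {WCity}, which is a superkey of neither fragment — lossy.
Dependency preservation: the restricted closure of {PDesc} across the fragments never reaches {WCity, ShipDate}, so PDesc → WCity, ShipDate cannot be enforced without a join — not preserved.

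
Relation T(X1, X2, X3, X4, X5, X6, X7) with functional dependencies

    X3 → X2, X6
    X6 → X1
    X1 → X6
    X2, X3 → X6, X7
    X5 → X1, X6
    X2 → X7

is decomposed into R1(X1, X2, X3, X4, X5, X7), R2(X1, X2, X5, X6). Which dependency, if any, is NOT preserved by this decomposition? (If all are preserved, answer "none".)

X3 → X2, X6: restricted closure across fragments reaches X2, X6.
X6 → X1 lies within R2.
X1 → X6 lies within R2.
X2, X3 → X6, X7: restricted closure across fragments reaches X6, X7.
X5 → X1, X6 lies within R2.
X2 → X7 lies within R1.
Every dependency is enforceable on the fragments, so the decomposition is dependency-preserving.

none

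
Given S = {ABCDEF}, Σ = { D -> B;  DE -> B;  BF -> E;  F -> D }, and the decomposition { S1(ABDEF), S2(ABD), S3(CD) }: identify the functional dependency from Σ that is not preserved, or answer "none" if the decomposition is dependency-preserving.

none

D → B lies within S1.
DE → B lies within S1.
BF → E lies within S1.
F → D lies within S1.
Every dependency is enforceable on the fragments, so the decomposition is dependency-preserving.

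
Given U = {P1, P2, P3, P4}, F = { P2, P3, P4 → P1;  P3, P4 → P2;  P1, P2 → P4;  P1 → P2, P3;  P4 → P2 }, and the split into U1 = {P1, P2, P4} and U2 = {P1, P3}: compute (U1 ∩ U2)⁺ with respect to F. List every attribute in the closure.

P1, P2, P3, P4

U1 ∩ U2 = {P1}.
P1 → P2, P3 applies, adding P2, P3
P1, P2 → P4 applies, adding P4
Closure: {P1, P2, P3, P4}.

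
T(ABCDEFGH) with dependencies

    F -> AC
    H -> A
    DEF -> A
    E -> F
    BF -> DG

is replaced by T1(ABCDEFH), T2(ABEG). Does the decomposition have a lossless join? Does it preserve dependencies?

lossless but not dependency-preserving

Lossless test: (ABE)⁺ = {ABCDEFG}, which contains all of one fragment — lossless.
Dependency preservation: the restricted closure of {BF} across the fragments never reaches {DG}, so BF → DG cannot be enforced without a join — not preserved.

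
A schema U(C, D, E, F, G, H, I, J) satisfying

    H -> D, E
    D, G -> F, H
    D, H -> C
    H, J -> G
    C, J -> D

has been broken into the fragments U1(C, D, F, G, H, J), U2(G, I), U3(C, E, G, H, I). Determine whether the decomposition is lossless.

Chase test. Columns are C, D, E, F, G, H, I, J; row i has aⱼ where attribute j ∈ Ui, else bᵢⱼ.
Initial tableau (one row per fragment):
  row 1: a1 a2 b13 a4 a5 a6 b17 a8
  row 2: b21 b22 b23 b24 a5 b26 a7 b28
  row 3: a1 b32 a3 b34 a5 a6 a7 b38
Rows 1 and 3 agree on H; apply H→D, E and equate their D, E entries.
Rows 1 and 3 agree on D, G; apply D, G→F, H and equate their F, H entries.
No row becomes fully distinguished — the join is lossy.

No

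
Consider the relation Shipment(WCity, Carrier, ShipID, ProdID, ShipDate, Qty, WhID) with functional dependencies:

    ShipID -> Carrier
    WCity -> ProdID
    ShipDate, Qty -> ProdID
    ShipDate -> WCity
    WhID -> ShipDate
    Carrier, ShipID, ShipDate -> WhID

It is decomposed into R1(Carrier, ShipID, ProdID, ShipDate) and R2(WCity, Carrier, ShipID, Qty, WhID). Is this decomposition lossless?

Common attributes: R1 ∩ R2 = {Carrier, ShipID}.
No dependency enlarges {Carrier, ShipID}, so (Carrier, ShipID)⁺ = {Carrier, ShipID}.
The closure contains neither all of R1 = {Carrier, ShipID, ProdID, ShipDate} nor all of R2 = {WCity, Carrier, ShipID, Qty, WhID}, so the common attributes are not a superkey of either fragment. The join is lossy.

No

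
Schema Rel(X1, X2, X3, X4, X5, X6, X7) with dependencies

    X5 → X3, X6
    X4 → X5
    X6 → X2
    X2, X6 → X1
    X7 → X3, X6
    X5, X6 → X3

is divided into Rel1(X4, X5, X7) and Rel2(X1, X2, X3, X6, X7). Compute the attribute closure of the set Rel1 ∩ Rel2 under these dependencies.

Rel1 ∩ Rel2 = {X7}.
X7 → X3, X6 applies, adding X3, X6
X6 → X2 applies, adding X2
X2, X6 → X1 applies, adding X1
Closure: {X1, X2, X3, X6, X7}.

X1, X2, X3, X6, X7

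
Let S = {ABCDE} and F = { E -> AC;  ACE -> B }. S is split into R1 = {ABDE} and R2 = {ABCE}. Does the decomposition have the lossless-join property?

Yes

Common attributes: R1 ∩ R2 = {ABE}.
Closure of {ABE}: E → AC applies, adding C. So (ABE)⁺ = {ABCE}.
This closure contains every attribute of R2, so R1 ∩ R2 → R2. The join is lossless.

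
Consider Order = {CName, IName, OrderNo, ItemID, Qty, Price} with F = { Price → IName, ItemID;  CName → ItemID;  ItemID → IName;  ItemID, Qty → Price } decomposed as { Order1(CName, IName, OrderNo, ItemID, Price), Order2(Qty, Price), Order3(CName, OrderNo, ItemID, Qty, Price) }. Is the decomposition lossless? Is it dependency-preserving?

Lossless test (chase): Rows 1 and 2 agree on Price; apply Price→IName, ItemID and equate their IName, ItemID entries. Rows 1 and 3 agree on Price; apply Price→IName, ItemID and equate their IName, ItemID entries. Row 3 is now all distinguished symbols — the join is lossless.
Dependency preservation: every FD's attributes lie within a single fragment, so each can be enforced locally — preserved.

lossless and dependency-preserving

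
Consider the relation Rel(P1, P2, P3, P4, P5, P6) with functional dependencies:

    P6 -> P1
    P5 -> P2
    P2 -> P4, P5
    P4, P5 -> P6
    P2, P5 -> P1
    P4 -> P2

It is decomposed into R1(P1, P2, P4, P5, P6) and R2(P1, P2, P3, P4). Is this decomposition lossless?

Common attributes: R1 ∩ R2 = {P1, P2, P4}.
Closure of {P1, P2, P4}: P2 → P4, P5 applies, adding P5; P4, P5 → P6 applies, adding P6. So (P1, P2, P4)⁺ = {P1, P2, P4, P5, P6}.
This closure contains every attribute of R1, so R1 ∩ R2 → R1. The join is lossless.

Yes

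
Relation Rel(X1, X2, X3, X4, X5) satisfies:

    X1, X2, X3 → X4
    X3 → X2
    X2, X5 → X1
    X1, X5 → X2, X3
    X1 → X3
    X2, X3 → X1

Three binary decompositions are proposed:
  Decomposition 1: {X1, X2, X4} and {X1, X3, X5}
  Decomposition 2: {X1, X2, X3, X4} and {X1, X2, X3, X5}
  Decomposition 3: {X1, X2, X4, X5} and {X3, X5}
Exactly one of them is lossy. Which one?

Decomposition 3

Decomposition 1: common = {X1}, closure = {X1, X2, X3, X4} → lossless.
Decomposition 2: common = {X1, X2, X3}, closure = {X1, X2, X3, X4} → lossless.
Decomposition 3: common = {X5}, closure = {X5} → lossy.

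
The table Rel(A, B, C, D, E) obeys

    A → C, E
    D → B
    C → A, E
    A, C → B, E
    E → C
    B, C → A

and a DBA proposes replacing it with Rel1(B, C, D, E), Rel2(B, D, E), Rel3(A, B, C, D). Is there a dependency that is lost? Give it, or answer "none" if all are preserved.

none

A → C, E: restricted closure across fragments reaches C, E.
D → B lies within Rel1.
C → A, E: restricted closure across fragments reaches A, E.
A, C → B, E: restricted closure across fragments reaches B, E.
E → C lies within Rel1.
B, C → A lies within Rel3.
Every dependency is enforceable on the fragments, so the decomposition is dependency-preserving.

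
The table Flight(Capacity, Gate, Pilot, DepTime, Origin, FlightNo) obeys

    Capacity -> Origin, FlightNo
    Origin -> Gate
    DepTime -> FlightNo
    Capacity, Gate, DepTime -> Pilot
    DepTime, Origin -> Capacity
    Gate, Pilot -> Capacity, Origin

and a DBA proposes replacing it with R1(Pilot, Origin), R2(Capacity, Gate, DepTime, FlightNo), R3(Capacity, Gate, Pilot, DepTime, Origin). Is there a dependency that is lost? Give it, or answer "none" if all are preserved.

Capacity → Origin, FlightNo: restricted closure across fragments reaches Origin, FlightNo.
Origin → Gate lies within R3.
DepTime → FlightNo lies within R2.
Capacity, Gate, DepTime → Pilot lies within R3.
DepTime, Origin → Capacity lies within R3.
Gate, Pilot → Capacity, Origin lies within R3.
Every dependency is enforceable on the fragments, so the decomposition is dependency-preserving.

none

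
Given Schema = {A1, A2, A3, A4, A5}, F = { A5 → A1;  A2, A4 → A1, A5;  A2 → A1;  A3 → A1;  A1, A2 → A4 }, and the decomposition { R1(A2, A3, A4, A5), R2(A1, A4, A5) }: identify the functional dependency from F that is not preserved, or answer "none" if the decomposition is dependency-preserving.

A3 → A1

Check A3 → A1: no single fragment contains all of {A1, A3}, and the restricted closure of {A3} across the fragments never reaches {A1}.
A5 → A1 is preserved.
A2, A4 → A1, A5 is preserved.
A2 → A1 is preserved.
A1, A2 → A4 is preserved.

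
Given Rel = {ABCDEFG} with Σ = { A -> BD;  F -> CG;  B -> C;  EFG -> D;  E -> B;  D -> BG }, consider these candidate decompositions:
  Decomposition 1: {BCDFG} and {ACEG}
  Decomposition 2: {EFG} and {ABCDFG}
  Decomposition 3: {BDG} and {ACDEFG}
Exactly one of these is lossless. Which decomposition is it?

Decomposition 3

Decomposition 1: common = {CG}, closure = {CG} → lossy.
Decomposition 2: common = {FG}, closure = {CFG} → lossy.
Decomposition 3: common = {DG}, closure = {BCDG} → lossless.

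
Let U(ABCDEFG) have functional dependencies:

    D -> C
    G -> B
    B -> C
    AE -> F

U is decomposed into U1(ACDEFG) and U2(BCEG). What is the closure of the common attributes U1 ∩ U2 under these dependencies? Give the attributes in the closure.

BCEG

U1 ∩ U2 = {CEG}.
G → B applies, adding B
Closure: {BCEG}.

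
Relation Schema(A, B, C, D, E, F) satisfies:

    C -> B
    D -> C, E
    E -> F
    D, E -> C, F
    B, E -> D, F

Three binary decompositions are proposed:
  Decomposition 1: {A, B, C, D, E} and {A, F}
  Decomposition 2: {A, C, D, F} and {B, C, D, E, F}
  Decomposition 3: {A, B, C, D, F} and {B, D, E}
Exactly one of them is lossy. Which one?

Decomposition 1: common = {A}, closure = {A} → lossy.
Decomposition 2: common = {C, D, F}, closure = {B, C, D, E, F} → lossless.
Decomposition 3: common = {B, D}, closure = {B, C, D, E, F} → lossless.

Decomposition 1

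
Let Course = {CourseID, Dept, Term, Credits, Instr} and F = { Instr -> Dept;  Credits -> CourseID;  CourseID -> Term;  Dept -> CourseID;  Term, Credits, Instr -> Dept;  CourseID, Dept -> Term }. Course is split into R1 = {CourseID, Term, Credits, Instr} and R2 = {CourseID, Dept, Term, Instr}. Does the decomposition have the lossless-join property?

Yes

Common attributes: R1 ∩ R2 = {CourseID, Term, Instr}.
Closure of {CourseID, Term, Instr}: Instr → Dept applies, adding Dept. So (CourseID, Term, Instr)⁺ = {CourseID, Dept, Term, Instr}.
This closure contains every attribute of R2, so R1 ∩ R2 → R2. The join is lossless.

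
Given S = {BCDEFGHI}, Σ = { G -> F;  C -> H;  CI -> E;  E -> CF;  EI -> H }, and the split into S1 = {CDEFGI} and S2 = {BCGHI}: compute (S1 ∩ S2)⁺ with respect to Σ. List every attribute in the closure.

S1 ∩ S2 = {CGI}.
G → F applies, adding F
C → H applies, adding H
CI → E applies, adding E
Closure: {CEFGHI}.

CEFGHI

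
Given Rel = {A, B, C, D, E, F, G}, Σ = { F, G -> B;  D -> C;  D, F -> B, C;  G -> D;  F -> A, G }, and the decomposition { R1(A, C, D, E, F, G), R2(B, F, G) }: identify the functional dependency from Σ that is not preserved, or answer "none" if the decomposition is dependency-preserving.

none

F, G → B lies within R2.
D → C lies within R1.
D, F → B, C: restricted closure across fragments reaches B, C.
G → D lies within R1.
F → A, G lies within R1.
Every dependency is enforceable on the fragments, so the decomposition is dependency-preserving.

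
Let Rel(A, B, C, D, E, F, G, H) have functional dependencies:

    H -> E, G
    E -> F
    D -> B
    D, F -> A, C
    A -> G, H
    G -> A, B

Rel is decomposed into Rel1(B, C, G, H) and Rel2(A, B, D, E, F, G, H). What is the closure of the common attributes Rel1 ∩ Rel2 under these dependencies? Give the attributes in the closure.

Rel1 ∩ Rel2 = {B, G, H}.
H → E, G applies, adding E
E → F applies, adding F
G → A, B applies, adding A
Closure: {A, B, E, F, G, H}.

A, B, E, F, G, H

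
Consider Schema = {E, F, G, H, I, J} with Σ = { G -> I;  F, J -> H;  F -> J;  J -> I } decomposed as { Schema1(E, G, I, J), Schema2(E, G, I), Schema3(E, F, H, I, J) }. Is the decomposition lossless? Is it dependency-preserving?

lossy but dependency-preserving

Lossless test (chase): applying each FD to every pair of rows produces no changes in the tableau, so no row becomes fully distinguished — the join is lossy.
Dependency preservation: every FD's attributes lie within a single fragment, so each can be enforced locally — preserved.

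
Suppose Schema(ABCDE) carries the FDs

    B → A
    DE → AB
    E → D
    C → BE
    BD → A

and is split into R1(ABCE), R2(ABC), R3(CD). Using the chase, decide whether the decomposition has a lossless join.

Yes

Chase test. Columns are ABCDE; row i has aⱼ where attribute j ∈ Ri, else bᵢⱼ.
Initial tableau (one row per fragment):
  row 1: a1 a2 a3 b14 a5
  row 2: a1 a2 a3 b24 b25
  row 3: b31 b32 a3 a4 b35
Rows 1 and 2 agree on C; apply C→BE and equate their BE entries.
Rows 1 and 3 agree on C; apply C→BE and equate their BE entries.
Rows 1 and 3 agree on B; apply B→A and equate their A entries.
Rows 1 and 2 agree on E; apply E→D and equate their D entries.
Rows 1 and 3 agree on E; apply E→D and equate their D entries.
Row 1 is now all distinguished symbols — the join is lossless.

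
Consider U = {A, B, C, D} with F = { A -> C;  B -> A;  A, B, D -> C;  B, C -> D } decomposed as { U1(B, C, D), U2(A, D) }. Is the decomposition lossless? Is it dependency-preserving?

lossy and not dependency-preserving

Lossless test: (D)⁺ = {D}, which is a superkey of neither fragment — lossy.
Dependency preservation: the restricted closure of {A} across the fragments never reaches {C}, so A → C cannot be enforced without a join — not preserved.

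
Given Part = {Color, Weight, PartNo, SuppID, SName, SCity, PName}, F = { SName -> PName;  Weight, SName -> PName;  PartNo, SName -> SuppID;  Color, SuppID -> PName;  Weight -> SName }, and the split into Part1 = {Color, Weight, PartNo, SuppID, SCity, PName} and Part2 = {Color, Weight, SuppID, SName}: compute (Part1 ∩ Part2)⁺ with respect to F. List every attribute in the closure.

Color, Weight, SuppID, SName, PName

Part1 ∩ Part2 = {Color, Weight, SuppID}.
Color, SuppID → PName applies, adding PName
Weight → SName applies, adding SName
Closure: {Color, Weight, SuppID, SName, PName}.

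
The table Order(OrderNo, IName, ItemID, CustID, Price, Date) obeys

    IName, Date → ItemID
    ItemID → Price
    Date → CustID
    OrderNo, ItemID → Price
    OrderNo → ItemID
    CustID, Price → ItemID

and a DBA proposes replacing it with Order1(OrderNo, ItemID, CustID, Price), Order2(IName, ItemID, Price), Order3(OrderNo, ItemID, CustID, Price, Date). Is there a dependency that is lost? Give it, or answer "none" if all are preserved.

Check IName, Date → ItemID: no single fragment contains all of {IName, ItemID, Date}, and the restricted closure of {IName, Date} across the fragments never reaches {ItemID}.
ItemID → Price is preserved.
Date → CustID is preserved.
OrderNo, ItemID → Price is preserved.
OrderNo → ItemID is preserved.
CustID, Price → ItemID is preserved.

IName, Date → ItemID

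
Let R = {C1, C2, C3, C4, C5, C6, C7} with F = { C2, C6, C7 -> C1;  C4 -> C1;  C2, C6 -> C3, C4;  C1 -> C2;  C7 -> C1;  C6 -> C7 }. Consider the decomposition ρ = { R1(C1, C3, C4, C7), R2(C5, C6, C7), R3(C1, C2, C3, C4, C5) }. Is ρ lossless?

No

Chase test. Columns are C1, C2, C3, C4, C5, C6, C7; row i has aⱼ where attribute j ∈ Ri, else bᵢⱼ.
Initial tableau (one row per fragment):
  row 1: a1 b12 a3 a4 b15 b16 a7
  row 2: b21 b22 b23 b24 a5 a6 a7
  row 3: a1 a2 a3 a4 a5 b36 b37
Rows 1 and 3 agree on C1; apply C1→C2 and equate their C2 entries.
Rows 1 and 2 agree on C7; apply C7→C1 and equate their C1 entries.
Rows 1 and 2 agree on C1; apply C1→C2 and equate their C2 entries.
No row becomes fully distinguished — the join is lossy.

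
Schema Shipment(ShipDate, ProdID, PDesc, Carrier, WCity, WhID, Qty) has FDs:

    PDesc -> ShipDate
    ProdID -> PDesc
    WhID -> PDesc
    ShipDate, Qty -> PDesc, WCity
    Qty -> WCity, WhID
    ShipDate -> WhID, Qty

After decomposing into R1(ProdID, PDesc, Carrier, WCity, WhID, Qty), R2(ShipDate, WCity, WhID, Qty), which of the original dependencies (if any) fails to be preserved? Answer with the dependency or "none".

none

PDesc → ShipDate: restricted closure across fragments reaches ShipDate.
ProdID → PDesc lies within R1.
WhID → PDesc lies within R1.
ShipDate, Qty → PDesc, WCity: restricted closure across fragments reaches PDesc, WCity.
Qty → WCity, WhID lies within R1.
ShipDate → WhID, Qty lies within R2.
Every dependency is enforceable on the fragments, so the decomposition is dependency-preserving.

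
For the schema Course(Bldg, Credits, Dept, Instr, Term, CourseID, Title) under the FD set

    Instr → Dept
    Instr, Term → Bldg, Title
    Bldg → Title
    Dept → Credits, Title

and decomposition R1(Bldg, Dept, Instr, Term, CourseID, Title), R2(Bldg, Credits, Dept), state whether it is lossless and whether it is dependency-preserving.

Lossless test: (Bldg, Dept)⁺ = {Bldg, Credits, Dept, Title}, which contains all of one fragment — lossless.
Dependency preservation: Dept → Credits, Title is not contained in any single fragment, but the restricted closure of its left-hand side across the fragments still reaches the right-hand side; the remaining FDs each lie inside some fragment. All dependencies are preserved.

lossless and dependency-preserving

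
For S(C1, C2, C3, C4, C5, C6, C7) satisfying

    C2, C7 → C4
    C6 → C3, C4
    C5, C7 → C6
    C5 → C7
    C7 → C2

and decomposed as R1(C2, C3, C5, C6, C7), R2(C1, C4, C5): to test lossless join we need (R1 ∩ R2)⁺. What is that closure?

C2, C3, C4, C5, C6, C7

R1 ∩ R2 = {C5}.
C5 → C7 applies, adding C7
C7 → C2 applies, adding C2
C2, C7 → C4 applies, adding C4
C5, C7 → C6 applies, adding C6
C6 → C3, C4 applies, adding C3
Closure: {C2, C3, C4, C5, C6, C7}.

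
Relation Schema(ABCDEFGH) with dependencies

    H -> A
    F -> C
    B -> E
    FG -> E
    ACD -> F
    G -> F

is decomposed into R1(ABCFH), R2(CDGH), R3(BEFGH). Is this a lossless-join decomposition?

Chase test. Columns are ABCDEFGH; row i has aⱼ where attribute j ∈ Ri, else bᵢⱼ.
Initial tableau (one row per fragment):
  row 1: a1 a2 a3 b14 b15 a6 b17 a8
  row 2: b21 b22 a3 a4 b25 b26 a7 a8
  row 3: b31 a2 b33 b34 a5 a6 a7 a8
Rows 1 and 2 agree on H; apply H→A and equate their A entries.
Rows 1 and 3 agree on H; apply H→A and equate their A entries.
Rows 1 and 3 agree on F; apply F→C and equate their C entries.
Rows 1 and 3 agree on B; apply B→E and equate their E entries.
Rows 2 and 3 agree on G; apply G→F and equate their F entries.
Rows 2 and 3 agree on FG; apply FG→E and equate their E entries.
No row becomes fully distinguished — the join is lossy.

No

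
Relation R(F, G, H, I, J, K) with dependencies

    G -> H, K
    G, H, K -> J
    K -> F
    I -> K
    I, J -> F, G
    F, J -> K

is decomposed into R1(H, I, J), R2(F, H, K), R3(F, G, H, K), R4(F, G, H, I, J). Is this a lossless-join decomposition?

Chase test. Columns are F, G, H, I, J, K; row i has aⱼ where attribute j ∈ Ri, else bᵢⱼ.
Initial tableau (one row per fragment):
  row 1: b11 b12 a3 a4 a5 b16
  row 2: a1 b22 a3 b24 b25 a6
  row 3: a1 a2 a3 b34 b35 a6
  row 4: a1 a2 a3 a4 a5 b46
Rows 3 and 4 agree on G; apply G→H, K and equate their H, K entries.
Rows 3 and 4 agree on G, H, K; apply G, H, K→J and equate their J entries.
Rows 1 and 4 agree on I; apply I→K and equate their K entries.
Rows 1 and 4 agree on I, J; apply I, J→F, G and equate their F, G entries.
Row 1 is now all distinguished symbols — the join is lossless.

Yes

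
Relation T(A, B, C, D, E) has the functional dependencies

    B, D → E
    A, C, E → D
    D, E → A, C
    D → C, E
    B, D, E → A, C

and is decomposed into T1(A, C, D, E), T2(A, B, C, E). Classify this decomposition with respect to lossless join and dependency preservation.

Lossless test: (A, C, E)⁺ = {A, C, D, E}, which contains all of one fragment — lossless.
Dependency preservation: B, D → E; B, D, E → A, C are not contained in any single fragment, but the restricted closure of each left-hand side across the fragments still reaches the right-hand side; the remaining FDs each lie inside some fragment. All dependencies are preserved.

lossless and dependency-preserving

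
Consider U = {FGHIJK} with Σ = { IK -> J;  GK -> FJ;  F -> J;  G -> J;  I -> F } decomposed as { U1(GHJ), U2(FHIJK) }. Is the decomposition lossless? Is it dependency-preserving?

Lossless test: (HJ)⁺ = {HJ}, which is a superkey of neither fragment — lossy.
Dependency preservation: the restricted closure of {GK} across the fragments never reaches {FJ}, so GK → FJ cannot be enforced without a join — not preserved.

lossy and not dependency-preserving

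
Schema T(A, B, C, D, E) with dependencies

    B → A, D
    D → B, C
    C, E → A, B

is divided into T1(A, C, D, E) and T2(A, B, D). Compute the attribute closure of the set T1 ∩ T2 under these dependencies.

T1 ∩ T2 = {A, D}.
D → B, C applies, adding B, C
Closure: {A, B, C, D}.

A, B, C, D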